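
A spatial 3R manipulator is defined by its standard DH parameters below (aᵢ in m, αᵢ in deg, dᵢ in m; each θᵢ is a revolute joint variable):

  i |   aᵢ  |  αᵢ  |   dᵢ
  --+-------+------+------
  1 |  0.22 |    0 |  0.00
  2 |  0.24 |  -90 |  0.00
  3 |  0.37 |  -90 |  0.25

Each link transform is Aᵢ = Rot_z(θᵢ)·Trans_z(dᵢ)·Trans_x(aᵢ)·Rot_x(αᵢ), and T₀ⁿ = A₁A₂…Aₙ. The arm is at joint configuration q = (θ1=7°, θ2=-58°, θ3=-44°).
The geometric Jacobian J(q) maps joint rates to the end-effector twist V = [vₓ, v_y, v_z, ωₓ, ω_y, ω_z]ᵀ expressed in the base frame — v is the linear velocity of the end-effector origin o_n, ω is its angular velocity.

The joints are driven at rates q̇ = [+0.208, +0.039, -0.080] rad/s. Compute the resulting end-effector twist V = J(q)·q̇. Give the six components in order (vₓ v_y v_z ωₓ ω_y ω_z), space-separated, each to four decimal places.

o_n = [0.7312, -0.2092, 0.2570]
J₁: ẑ×o_n = [0.2092, 0.7312, -0.0000], ω = ẑ
J2: z=[0.0000, 0.0000, 1.0000] o=[0.2184, 0.0268, 0.0000] → [0.2360, 0.5128, -0.0000, 0.0000, 0.0000, 1.0000]
J3: z=[0.7771, 0.6293, 0.0000] o=[0.3694, -0.1597, 0.0000] → [0.1618, -0.1997, -0.2662, 0.7771, 0.6293, 0.0000]
V = J·q̇ = [0.0398, 0.1881, 0.0213, -0.0622, -0.0503, 0.2470]

0.0398 0.1881 0.0213 -0.0622 -0.0503 0.2470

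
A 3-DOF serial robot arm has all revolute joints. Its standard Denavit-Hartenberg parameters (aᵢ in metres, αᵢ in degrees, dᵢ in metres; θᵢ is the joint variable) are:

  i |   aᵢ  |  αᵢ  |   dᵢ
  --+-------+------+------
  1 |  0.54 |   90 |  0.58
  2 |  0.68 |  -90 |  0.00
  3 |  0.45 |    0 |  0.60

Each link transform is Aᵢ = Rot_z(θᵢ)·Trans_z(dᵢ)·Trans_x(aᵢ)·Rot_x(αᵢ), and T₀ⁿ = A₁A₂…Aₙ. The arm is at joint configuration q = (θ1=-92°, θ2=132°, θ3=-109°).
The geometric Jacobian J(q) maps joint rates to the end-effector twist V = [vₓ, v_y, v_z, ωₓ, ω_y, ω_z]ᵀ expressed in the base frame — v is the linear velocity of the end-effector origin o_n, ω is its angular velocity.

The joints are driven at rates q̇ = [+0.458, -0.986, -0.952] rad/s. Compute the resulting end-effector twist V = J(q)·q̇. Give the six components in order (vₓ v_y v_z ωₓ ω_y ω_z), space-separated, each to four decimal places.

0.0030 -0.4614 0.4906 0.9607 -0.7415 1.0950

o_n = [-0.4161, 0.2776, 0.5750]
J₁: ẑ×o_n = [-0.2776, -0.4161, 0.0000], ω = ẑ
J2: z=[-0.9994, 0.0349, 0.0000] o=[-0.0188, -0.5397, 0.5800] → [-0.0002, -0.0050, -0.8029, -0.9994, 0.0349, 0.0000]
J3: z=[0.0259, 0.7427, -0.6691] o=[-0.0030, -0.0849, 1.0853] → [-0.1365, 0.2896, 0.3162, 0.0259, 0.7427, -0.6691]
V = J·q̇ = [0.0030, -0.4614, 0.4906, 0.9607, -0.7415, 1.0950]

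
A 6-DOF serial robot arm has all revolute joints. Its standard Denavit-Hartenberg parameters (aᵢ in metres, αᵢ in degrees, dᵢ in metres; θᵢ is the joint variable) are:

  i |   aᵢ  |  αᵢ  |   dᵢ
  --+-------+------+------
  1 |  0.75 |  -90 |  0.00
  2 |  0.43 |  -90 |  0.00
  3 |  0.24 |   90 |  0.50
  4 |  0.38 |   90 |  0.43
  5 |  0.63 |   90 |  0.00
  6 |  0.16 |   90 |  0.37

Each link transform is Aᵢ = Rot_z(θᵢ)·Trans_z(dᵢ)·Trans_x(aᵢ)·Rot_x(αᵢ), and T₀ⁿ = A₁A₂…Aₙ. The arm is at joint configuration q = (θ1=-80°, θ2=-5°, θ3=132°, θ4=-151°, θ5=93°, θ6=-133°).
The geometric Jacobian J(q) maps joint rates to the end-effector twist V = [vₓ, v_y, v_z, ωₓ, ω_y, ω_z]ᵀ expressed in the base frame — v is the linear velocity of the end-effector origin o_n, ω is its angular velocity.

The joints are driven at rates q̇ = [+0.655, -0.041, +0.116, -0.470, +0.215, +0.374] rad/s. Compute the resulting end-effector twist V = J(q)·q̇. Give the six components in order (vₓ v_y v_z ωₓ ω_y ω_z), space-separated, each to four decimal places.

1.3168 -0.1583 -0.2257 0.5656 0.1358 0.5285

o_n = [-0.0250, -2.1607, 0.0725]
J₁: ẑ×o_n = [2.1607, -0.0250, 0.0000], ω = ẑ
J2: z=[0.9848, 0.1736, 0.0000] o=[0.1302, -0.7386, 0.0000] → [0.0126, -0.0714, -1.3735, 0.9848, 0.1736, 0.0000]
J3: z=[0.0151, -0.0858, -0.9962] o=[0.2046, -1.1605, 0.0375] → [-0.9994, 0.2282, -0.0348, 0.0151, -0.0858, -0.9962]
J4: z=[-0.5304, -0.8453, 0.0648] o=[0.0088, -1.0768, -0.4746] → [-0.3922, 0.2880, 0.5464, -0.5304, -0.8453, 0.0648]
J5: z=[0.4242, -0.3308, -0.8430] o=[0.0596, -1.5997, -0.2439] → [-0.5775, -0.0628, -0.2659, 0.4242, -0.3308, -0.8430]
J6: z=[0.7052, -0.4633, 0.5366] o=[-0.2983, -2.1177, -0.2207] → [-0.1128, -0.0601, 0.0963, 0.7052, -0.4633, 0.5366]
V = J·q̇ = [1.3168, -0.1583, -0.2257, 0.5656, 0.1358, 0.5285]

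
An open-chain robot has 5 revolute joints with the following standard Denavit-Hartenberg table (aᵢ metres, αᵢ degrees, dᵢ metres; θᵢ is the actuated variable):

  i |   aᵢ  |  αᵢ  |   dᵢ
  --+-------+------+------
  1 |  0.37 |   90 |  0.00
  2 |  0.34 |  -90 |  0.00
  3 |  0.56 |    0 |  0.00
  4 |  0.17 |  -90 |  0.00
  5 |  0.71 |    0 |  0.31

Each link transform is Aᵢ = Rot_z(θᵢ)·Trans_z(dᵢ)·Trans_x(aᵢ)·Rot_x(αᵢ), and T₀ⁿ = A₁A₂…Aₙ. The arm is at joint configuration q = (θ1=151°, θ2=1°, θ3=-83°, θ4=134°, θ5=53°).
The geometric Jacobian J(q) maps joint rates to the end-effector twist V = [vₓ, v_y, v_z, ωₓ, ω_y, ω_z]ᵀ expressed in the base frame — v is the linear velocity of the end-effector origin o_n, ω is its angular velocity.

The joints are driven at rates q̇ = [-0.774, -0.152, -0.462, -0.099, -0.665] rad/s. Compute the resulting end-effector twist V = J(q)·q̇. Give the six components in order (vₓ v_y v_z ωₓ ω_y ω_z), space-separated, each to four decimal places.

o_n = [-0.8575, 0.3570, -0.5575]
J₁: ẑ×o_n = [-0.3570, -0.8575, 0.0000], ω = ẑ
J2: z=[0.4848, 0.8746, 0.0000] o=[-0.3236, 0.1794, 0.0000] → [-0.4876, 0.2703, 0.5530, 0.4848, 0.8746, 0.0000]
J3: z=[0.0153, -0.0085, 0.9998] o=[-0.6209, 0.3442, 0.0059] → [-0.0081, -0.2279, -0.0018, 0.0153, -0.0085, 0.9998]
J4: z=[0.0153, -0.0085, 0.9998] o=[-0.4111, 0.8634, 0.0071] → [0.5111, -0.4376, -0.0115, 0.0153, -0.0085, 0.9998]
J5: z=[0.3745, -0.9271, -0.0136] o=[-0.5688, 0.7997, 0.0090] → [0.5192, 0.2161, -0.4335, 0.3745, -0.9271, -0.0136]
V = J·q̇ = [-0.0417, 0.6275, 0.2062, -0.3313, 0.4883, -1.3259]

-0.0417 0.6275 0.2062 -0.3313 0.4883 -1.3259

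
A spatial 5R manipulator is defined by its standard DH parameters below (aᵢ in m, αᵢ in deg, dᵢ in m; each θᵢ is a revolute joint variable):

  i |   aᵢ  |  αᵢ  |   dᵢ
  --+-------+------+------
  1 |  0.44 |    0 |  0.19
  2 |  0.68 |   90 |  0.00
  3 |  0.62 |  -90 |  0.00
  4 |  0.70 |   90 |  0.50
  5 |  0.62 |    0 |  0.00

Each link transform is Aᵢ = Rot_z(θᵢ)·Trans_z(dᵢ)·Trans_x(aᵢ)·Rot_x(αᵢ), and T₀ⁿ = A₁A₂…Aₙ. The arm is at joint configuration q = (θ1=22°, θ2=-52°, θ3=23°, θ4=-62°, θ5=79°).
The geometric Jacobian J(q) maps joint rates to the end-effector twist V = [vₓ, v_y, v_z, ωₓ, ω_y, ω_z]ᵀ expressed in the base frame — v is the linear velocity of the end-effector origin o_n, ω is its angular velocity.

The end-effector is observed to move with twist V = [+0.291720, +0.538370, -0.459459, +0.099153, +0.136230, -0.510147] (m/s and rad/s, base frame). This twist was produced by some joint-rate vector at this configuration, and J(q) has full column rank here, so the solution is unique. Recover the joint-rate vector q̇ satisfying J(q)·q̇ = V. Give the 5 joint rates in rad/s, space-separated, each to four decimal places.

o_n = [1.0610, -1.0465, 1.6028]
J₁: ẑ×o_n = [1.0465, 1.0610, -0.0000], ω = ẑ
J2: z=[0.0000, 0.0000, 1.0000] o=[0.4080, 0.1648, 0.1900] → [1.2113, 0.6530, -0.0000, 0.0000, 0.0000, 1.0000]
J3: z=[-0.5000, -0.8660, 0.0000] o=[0.9969, -0.1752, 0.1900] → [-1.2236, 0.7064, 0.4912, -0.5000, -0.8660, 0.0000]
J4: z=[-0.3384, 0.1954, 0.9205] o=[1.4911, -0.4605, 0.4323] → [0.7681, 0.0002, 0.2823, -0.3384, 0.1954, 0.9205]
J5: z=[-0.9386, -0.0002, -0.3450] o=[1.2749, -1.0494, 1.0209] → [0.0009, 0.6200, -0.0027, -0.9386, -0.0002, -0.3450]
q̇ = J⁺·V = [0.4400, 0.0950, -0.3760, -0.9690, 0.4440]

0.4400 0.0950 -0.3760 -0.9690 0.4440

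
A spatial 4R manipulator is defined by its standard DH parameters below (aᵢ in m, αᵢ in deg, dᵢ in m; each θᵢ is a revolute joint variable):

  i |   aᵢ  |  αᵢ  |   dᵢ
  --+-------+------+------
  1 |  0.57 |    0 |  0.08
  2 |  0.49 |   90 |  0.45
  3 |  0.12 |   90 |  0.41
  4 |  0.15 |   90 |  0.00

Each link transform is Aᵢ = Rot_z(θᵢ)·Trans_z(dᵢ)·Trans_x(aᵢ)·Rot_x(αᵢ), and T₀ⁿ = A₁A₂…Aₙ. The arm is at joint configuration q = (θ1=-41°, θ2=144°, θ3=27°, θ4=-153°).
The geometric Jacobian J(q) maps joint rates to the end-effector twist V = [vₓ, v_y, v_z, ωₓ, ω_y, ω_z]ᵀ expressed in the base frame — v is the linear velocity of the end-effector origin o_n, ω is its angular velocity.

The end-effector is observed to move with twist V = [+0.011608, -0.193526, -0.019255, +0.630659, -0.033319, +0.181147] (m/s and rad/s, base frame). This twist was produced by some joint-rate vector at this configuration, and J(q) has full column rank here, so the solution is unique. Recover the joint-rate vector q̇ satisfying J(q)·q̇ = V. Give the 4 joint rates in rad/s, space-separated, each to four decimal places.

-0.3480 0.1870 0.6070 -0.3840

o_n = [0.6558, 0.1685, 0.5238]
J₁: ẑ×o_n = [-0.1685, 0.6558, 0.0000], ω = ẑ
J2: z=[0.0000, 0.0000, 1.0000] o=[0.4302, -0.3740, 0.0800] → [-0.5425, 0.2256, 0.0000, 0.0000, 0.0000, 1.0000]
J3: z=[0.9744, 0.2250, 0.0000] o=[0.3200, 0.1035, 0.5300] → [-0.0014, 0.0060, -0.0122, 0.9744, 0.2250, 0.0000]
J4: z=[-0.1021, 0.4424, -0.8910] o=[0.6954, 0.2999, 0.5845] → [-0.1439, 0.0291, 0.0309, -0.1021, 0.4424, -0.8910]
q̇ = J⁺·V = [-0.3480, 0.1870, 0.6070, -0.3840]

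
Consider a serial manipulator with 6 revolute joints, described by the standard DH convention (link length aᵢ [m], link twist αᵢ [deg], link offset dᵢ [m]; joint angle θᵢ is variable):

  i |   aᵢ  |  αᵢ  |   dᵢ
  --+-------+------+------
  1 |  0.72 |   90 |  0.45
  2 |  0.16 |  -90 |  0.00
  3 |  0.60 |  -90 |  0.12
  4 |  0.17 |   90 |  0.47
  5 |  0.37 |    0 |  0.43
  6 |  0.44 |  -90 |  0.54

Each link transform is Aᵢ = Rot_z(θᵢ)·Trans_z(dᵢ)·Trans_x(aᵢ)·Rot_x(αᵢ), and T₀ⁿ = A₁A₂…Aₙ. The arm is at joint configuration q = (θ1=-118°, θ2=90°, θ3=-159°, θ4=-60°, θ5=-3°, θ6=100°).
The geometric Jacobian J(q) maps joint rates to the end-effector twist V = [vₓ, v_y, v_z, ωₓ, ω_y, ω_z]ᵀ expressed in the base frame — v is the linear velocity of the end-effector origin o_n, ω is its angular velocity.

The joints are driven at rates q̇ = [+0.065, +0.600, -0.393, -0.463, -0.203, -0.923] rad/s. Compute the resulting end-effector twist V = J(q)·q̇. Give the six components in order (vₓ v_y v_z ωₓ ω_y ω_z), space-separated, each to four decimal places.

0.1177 0.3647 -0.7829 -0.9055 -0.6013 -1.0113

o_n = [-0.5888, 0.6594, 0.9253]
J₁: ẑ×o_n = [-0.6594, -0.5888, 0.0000], ω = ẑ
J2: z=[-0.8829, 0.4695, 0.0000] o=[-0.3380, -0.6357, 0.4500] → [0.2231, 0.4197, -1.0258, -0.8829, 0.4695, 0.0000]
J3: z=[0.4695, 0.8829, 0.0000] o=[-0.3380, -0.6357, 0.6100] → [0.2784, -0.1480, 0.8295, 0.4695, 0.8829, 0.0000]
J4: z=[-0.8243, 0.4383, 0.3584] o=[-0.4715, -0.4288, 0.0499] → [-0.0063, 0.6796, -0.8456, -0.8243, 0.4383, 0.3584]
J5: z=[0.5088, 0.2958, 0.8085] o=[-0.8167, -0.0785, 0.1389] → [-0.3640, -0.2158, 0.3080, 0.5088, 0.2958, 0.8085]
J6: z=[0.5088, 0.2958, 0.8085] o=[-0.4902, 0.3538, 0.3072] → [-0.0643, -0.3942, 0.1846, 0.5088, 0.2958, 0.8085]
V = J·q̇ = [0.1177, 0.3647, -0.7829, -0.9055, -0.6013, -1.0113]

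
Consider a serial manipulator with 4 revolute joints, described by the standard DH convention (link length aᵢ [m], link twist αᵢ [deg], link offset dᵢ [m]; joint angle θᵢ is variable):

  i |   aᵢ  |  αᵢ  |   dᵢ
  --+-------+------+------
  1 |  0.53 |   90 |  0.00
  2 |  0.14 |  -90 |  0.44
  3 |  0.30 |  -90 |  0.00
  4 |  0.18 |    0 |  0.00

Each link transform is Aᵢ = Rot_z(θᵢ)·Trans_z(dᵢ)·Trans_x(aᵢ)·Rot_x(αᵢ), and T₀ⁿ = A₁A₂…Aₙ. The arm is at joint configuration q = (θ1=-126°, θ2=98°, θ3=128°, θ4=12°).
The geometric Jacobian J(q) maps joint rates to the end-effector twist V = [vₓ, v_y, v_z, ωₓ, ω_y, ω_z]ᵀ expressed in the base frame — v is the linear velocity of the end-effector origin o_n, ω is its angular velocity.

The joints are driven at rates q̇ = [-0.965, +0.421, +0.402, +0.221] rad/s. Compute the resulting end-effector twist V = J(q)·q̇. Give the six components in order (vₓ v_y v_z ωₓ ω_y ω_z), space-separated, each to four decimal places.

o_n = [-0.3983, -0.4379, -0.1464]
J₁: ẑ×o_n = [0.4379, -0.3983, 0.0000], ω = ẑ
J2: z=[-0.8090, 0.5878, 0.0000] o=[-0.3115, -0.4288, 0.0000] → [-0.0861, -0.1184, 0.0584, -0.8090, 0.5878, 0.0000]
J3: z=[0.5821, 0.8011, -0.1392] o=[-0.6560, -0.1544, 0.1386] → [-0.2678, 0.1300, -0.3715, 0.5821, 0.8011, -0.1392]
J4: z=[-0.5625, 0.2732, -0.7803] o=[-0.4799, -0.3141, -0.0443] → [-0.1245, -0.1211, 0.0473, -0.5625, 0.2732, -0.7803]
V = J·q̇ = [-0.5939, 0.3600, -0.1143, -0.2309, 0.6299, -1.1934]

-0.5939 0.3600 -0.1143 -0.2309 0.6299 -1.1934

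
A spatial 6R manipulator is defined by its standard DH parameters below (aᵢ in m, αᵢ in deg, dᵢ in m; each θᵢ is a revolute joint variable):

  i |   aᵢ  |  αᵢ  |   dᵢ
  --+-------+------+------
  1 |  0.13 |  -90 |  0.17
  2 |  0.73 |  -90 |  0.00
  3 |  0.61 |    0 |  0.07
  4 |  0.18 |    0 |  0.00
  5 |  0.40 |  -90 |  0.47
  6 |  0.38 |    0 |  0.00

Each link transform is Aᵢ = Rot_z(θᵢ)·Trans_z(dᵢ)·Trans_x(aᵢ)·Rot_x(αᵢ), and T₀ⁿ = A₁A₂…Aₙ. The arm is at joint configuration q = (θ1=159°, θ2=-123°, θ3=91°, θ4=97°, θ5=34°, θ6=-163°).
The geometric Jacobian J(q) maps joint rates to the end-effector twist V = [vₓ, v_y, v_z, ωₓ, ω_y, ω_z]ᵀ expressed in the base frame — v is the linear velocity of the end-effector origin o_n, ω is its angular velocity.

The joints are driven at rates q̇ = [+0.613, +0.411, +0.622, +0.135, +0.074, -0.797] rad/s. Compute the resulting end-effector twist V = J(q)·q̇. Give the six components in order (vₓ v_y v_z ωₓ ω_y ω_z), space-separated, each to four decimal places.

-0.6594 -0.1194 -0.4971 -0.8568 0.5231 0.6183

o_n = [-0.1690, 0.6651, 0.9556]
J₁: ẑ×o_n = [-0.6651, -0.1690, 0.0000], ω = ẑ
J2: z=[-0.3584, -0.9336, 0.0000] o=[-0.1214, 0.0466, 0.1700] → [-0.7334, 0.2815, -0.2662, -0.3584, -0.9336, 0.0000]
J3: z=[-0.7830, 0.3006, 0.5446] o=[0.2498, -0.0959, 0.7822] → [-0.3624, -0.0924, -0.4700, -0.7830, 0.3006, 0.5446]
J4: z=[-0.7830, 0.3006, 0.5446] o=[0.4082, 0.4966, 0.8114] → [-0.0484, -0.2015, 0.0416, -0.7830, 0.3006, 0.5446]
J5: z=[-0.7830, 0.3006, 0.5446] o=[0.3086, 0.5080, 0.6619] → [0.0027, -0.0302, 0.0205, -0.7830, 0.3006, 0.5446]
J6: z=[0.0739, -0.8244, 0.5612] o=[-0.3065, 0.4574, 0.6686] → [-0.3531, 0.0559, 0.1287, 0.0739, -0.8244, 0.5612]
V = J·q̇ = [-0.6594, -0.1194, -0.4971, -0.8568, 0.5231, 0.6183]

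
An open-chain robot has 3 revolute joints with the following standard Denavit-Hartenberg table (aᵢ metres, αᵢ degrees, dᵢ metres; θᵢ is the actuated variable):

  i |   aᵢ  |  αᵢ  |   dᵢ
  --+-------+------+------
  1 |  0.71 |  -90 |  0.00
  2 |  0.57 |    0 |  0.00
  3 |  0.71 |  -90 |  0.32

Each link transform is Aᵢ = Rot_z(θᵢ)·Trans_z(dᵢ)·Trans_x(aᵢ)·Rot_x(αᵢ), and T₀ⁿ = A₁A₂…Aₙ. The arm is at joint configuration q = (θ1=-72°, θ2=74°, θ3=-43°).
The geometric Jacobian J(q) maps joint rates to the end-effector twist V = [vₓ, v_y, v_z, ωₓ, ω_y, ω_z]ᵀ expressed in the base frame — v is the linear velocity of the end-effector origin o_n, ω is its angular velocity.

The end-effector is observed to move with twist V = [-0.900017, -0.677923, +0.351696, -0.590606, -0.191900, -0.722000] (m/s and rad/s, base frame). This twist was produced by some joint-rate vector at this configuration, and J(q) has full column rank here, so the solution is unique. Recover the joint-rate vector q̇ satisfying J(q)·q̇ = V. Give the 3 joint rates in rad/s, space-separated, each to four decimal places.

-0.7220 0.1670 -0.7880

o_n = [0.7604, -1.3046, -0.9136]
J₁: ẑ×o_n = [1.3046, 0.7604, -0.0000], ω = ẑ
J2: z=[0.9511, 0.3090, 0.0000] o=[0.2194, -0.6753, 0.0000] → [-0.2823, 0.8689, -0.7657, 0.9511, 0.3090, 0.0000]
J3: z=[0.9511, 0.3090, 0.0000] o=[0.2680, -0.8247, -0.5479] → [-0.1130, 0.3478, -0.6086, 0.9511, 0.3090, 0.0000]
q̇ = J⁺·V = [-0.7220, 0.1670, -0.7880]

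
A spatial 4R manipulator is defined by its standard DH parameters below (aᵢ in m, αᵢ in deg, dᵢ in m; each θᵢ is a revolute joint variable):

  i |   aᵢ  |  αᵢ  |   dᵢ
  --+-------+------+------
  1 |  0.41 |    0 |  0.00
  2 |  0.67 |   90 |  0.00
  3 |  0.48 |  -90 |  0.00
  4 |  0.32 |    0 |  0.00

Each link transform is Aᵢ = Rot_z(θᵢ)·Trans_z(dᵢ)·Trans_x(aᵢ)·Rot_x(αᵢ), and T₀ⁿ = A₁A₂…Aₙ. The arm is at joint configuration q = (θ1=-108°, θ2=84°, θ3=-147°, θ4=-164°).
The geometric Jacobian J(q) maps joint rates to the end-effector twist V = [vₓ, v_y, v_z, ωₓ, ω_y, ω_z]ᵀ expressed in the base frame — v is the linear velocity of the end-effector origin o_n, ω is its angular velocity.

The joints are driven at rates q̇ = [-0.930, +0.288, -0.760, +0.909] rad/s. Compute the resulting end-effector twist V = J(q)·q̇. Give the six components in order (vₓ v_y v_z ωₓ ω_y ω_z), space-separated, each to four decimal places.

o_n = [0.3174, -0.6842, -0.0939]
J₁: ẑ×o_n = [0.6842, 0.3174, -0.0000], ω = ẑ
J2: z=[0.0000, 0.0000, 1.0000] o=[-0.1267, -0.3899, 0.0000] → [0.2943, 0.4441, -0.0000, 0.0000, 0.0000, 1.0000]
J3: z=[-0.4067, -0.9135, 0.0000] o=[0.4854, -0.6624, 0.0000] → [0.0858, -0.0382, -0.1446, -0.4067, -0.9135, 0.0000]
J4: z=[0.4976, -0.2215, -0.8387] o=[0.1176, -0.4987, -0.2614] → [-0.1927, -0.2509, -0.0480, 0.4976, -0.2215, -0.8387]
V = J·q̇ = [-0.7919, -0.3664, 0.0662, 0.7614, 0.4929, -1.4044]

-0.7919 -0.3664 0.0662 0.7614 0.4929 -1.4044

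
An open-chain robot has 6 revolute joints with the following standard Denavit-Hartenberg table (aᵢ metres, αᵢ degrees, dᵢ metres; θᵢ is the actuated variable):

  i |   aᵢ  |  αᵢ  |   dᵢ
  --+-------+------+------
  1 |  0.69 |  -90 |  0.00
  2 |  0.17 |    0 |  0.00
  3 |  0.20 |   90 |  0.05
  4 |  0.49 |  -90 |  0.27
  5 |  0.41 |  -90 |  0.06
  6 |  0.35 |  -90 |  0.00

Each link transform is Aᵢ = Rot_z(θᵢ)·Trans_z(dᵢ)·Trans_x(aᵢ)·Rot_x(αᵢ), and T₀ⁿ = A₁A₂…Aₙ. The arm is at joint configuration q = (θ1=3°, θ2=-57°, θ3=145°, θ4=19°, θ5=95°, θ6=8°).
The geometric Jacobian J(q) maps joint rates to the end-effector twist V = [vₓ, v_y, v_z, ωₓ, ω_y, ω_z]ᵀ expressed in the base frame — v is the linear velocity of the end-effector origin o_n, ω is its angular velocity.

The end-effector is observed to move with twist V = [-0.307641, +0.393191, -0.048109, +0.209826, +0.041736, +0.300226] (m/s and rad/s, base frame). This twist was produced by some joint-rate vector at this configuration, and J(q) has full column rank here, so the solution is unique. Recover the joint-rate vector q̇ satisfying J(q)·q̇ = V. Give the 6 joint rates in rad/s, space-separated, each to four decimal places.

0.5750 0.0470 0.2060 0.2190 -0.3020 -0.1950

o_n = [0.3092, 0.2152, -0.4712]
J₁: ẑ×o_n = [-0.2152, 0.3092, 0.0000], ω = ẑ
J2: z=[-0.0523, 0.9986, 0.0000] o=[0.6891, 0.0361, 0.0000] → [-0.4706, -0.0247, 0.3700, -0.0523, 0.9986, 0.0000]
J3: z=[-0.0523, 0.9986, 0.0000] o=[0.7815, 0.0410, 0.1426] → [-0.6130, -0.0321, 0.4626, -0.0523, 0.9986, 0.0000]
J4: z=[0.9980, 0.0523, 0.0349] o=[0.7859, 0.0913, -0.0573] → [-0.0260, 0.3965, 0.1486, 0.9980, 0.0523, 0.0349]
J5: z=[-0.0608, 0.9436, 0.3254] o=[1.0631, 0.2655, -0.5109] → [0.0538, -0.2429, 0.7145, -0.0608, 0.9436, 0.3254]
J6: z=[0.0711, -0.3210, 0.9444] o=[0.6513, 0.2891, -0.4719] → [0.0696, -0.3231, -0.1151, 0.0711, -0.3210, 0.9444]
q̇ = J⁺·V = [0.5750, 0.0470, 0.2060, 0.2190, -0.3020, -0.1950]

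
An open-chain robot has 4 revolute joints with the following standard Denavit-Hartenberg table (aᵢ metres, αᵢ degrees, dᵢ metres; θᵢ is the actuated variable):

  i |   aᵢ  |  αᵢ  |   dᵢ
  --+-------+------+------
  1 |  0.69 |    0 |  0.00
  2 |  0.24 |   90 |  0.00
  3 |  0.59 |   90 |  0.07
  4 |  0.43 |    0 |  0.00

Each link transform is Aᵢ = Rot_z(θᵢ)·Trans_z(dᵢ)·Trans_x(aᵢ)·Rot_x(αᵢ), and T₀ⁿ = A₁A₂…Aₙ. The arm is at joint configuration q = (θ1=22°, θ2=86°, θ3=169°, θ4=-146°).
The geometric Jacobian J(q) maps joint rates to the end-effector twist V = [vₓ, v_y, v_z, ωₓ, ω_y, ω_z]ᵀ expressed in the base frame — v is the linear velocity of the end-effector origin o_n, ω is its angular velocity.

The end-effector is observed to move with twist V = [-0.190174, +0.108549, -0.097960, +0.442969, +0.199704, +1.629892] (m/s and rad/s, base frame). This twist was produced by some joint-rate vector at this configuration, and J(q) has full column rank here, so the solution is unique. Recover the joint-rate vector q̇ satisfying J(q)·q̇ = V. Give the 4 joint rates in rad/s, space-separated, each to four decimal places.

0.6980 0.6590 0.4830 0.2780

o_n = [0.4743, 0.2161, 0.0446]
J₁: ẑ×o_n = [-0.2161, 0.4743, 0.0000], ω = ẑ
J2: z=[0.0000, 0.0000, 1.0000] o=[0.6398, 0.2585, 0.0000] → [0.0424, -0.1654, 0.0000, 0.0000, 0.0000, 1.0000]
J3: z=[0.9511, 0.3090, 0.0000] o=[0.5656, 0.4867, 0.0000] → [0.0138, -0.0424, -0.2292, 0.9511, 0.3090, 0.0000]
J4: z=[-0.0590, 0.1815, 0.9816] o=[0.8111, -0.0425, 0.1126] → [-0.2661, -0.3346, 0.0459, -0.0590, 0.1815, 0.9816]
q̇ = J⁺·V = [0.6980, 0.6590, 0.4830, 0.2780]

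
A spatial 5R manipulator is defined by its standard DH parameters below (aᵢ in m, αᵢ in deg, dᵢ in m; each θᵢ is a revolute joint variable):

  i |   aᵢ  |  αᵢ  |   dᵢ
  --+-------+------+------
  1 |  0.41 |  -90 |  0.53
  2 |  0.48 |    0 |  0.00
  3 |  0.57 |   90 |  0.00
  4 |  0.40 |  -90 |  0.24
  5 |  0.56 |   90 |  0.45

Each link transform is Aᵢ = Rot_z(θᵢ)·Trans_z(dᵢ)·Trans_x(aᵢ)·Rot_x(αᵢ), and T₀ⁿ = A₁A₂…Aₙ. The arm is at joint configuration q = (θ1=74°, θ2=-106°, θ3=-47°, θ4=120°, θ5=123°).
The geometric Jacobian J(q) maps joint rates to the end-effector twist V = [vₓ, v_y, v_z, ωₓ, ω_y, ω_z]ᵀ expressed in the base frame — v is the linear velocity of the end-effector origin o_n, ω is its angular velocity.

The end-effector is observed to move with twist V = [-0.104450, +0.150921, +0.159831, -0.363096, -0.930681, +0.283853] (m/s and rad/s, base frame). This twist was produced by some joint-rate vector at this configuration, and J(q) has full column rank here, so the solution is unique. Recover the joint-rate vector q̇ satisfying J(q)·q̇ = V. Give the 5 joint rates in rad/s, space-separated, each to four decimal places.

0.7310 -0.1610 -0.1410 0.8500 -0.7890

o_n = [0.2099, 0.2141, 1.2563]
J₁: ẑ×o_n = [-0.2141, 0.2099, 0.0000], ω = ẑ
J2: z=[-0.9613, 0.2756, 0.0000] o=[0.1130, 0.3941, 0.5300] → [0.2002, 0.6982, 0.1464, -0.9613, 0.2756, 0.0000]
J3: z=[-0.9613, 0.2756, 0.0000] o=[0.0765, 0.2669, 0.9914] → [0.0730, 0.2546, 0.0141, -0.9613, 0.2756, 0.0000]
J4: z=[-0.1251, -0.4364, -0.8910] o=[-0.0634, -0.2213, 1.2502] → [0.3852, -0.2428, 0.0648, -0.1251, -0.4364, -0.8910]
J5: z=[0.6933, 0.6039, -0.3932] o=[-0.3774, -0.0592, 0.9455] → [0.2951, -0.4463, -0.1651, 0.6933, 0.6039, -0.3932]
q̇ = J⁺·V = [0.7310, -0.1610, -0.1410, 0.8500, -0.7890]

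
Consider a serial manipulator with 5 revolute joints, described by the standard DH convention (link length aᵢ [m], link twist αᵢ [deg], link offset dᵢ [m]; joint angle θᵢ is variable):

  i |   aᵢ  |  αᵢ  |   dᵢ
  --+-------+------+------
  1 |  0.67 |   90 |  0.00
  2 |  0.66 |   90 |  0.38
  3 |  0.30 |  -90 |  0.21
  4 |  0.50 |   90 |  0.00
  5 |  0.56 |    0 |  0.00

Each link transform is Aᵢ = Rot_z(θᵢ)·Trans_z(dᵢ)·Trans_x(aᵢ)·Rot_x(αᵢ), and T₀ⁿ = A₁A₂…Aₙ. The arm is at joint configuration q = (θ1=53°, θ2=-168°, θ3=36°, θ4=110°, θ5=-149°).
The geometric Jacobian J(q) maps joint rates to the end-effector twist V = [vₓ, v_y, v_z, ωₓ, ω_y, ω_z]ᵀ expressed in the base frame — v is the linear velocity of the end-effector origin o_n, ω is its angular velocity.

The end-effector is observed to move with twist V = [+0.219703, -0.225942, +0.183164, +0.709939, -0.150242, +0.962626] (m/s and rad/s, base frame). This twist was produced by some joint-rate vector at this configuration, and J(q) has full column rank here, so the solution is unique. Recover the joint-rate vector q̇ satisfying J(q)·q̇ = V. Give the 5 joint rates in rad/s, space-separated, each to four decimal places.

0.0440 -0.2030 0.8740 0.9850 0.1150

o_n = [0.0061, -0.5219, -0.0347]
J₁: ẑ×o_n = [0.5219, 0.0061, -0.0000], ω = ẑ
J2: z=[0.7986, -0.6018, 0.0000] o=[0.4032, 0.5351, 0.0000] → [0.0209, 0.0277, -1.0832, 0.7986, -0.6018, 0.0000]
J3: z=[-0.1251, -0.1660, 0.9781] o=[0.3182, -0.2092, -0.1372] → [0.2889, -0.2924, -0.0127, -0.1251, -0.1660, 0.9781]
J4: z=[0.9921, -0.0277, 0.1222] o=[0.2899, -0.5398, 0.0177] → [-0.0007, 0.0174, 0.0098, 0.9921, -0.0277, 0.1222]
J5: z=[0.0364, -0.8695, -0.4926] o=[0.3498, -0.2932, -0.4131] → [-0.4416, 0.1555, -0.3072, 0.0364, -0.8695, -0.4926]
q̇ = J⁺·V = [0.0440, -0.2030, 0.8740, 0.9850, 0.1150]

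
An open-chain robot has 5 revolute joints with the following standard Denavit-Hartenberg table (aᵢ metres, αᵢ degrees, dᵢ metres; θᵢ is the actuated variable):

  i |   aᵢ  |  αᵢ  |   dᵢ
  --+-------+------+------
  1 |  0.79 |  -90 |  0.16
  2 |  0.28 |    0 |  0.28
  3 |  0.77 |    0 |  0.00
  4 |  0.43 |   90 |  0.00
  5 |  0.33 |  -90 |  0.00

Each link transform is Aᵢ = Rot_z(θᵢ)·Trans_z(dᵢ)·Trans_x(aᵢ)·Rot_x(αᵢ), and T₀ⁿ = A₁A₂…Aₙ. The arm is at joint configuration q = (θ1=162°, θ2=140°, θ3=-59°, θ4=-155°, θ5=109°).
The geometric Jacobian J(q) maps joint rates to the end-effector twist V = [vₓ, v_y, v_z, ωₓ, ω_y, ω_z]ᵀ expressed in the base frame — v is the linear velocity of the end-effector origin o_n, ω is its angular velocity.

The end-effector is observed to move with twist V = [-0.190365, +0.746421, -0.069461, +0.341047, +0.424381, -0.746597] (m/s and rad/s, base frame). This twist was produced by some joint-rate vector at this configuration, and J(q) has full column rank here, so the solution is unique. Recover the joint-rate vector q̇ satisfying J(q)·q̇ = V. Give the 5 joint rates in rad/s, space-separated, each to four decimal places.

-0.8020 -0.2970 0.2200 -0.4320 0.2010

o_n = [-0.9294, -0.3205, -0.4704]
J₁: ẑ×o_n = [0.3205, -0.9294, 0.0000], ω = ẑ
J2: z=[-0.3090, -0.9511, 0.0000] o=[-0.7513, 0.2441, 0.1600] → [0.5996, -0.1948, 0.0051, -0.3090, -0.9511, 0.0000]
J3: z=[-0.3090, -0.9511, 0.0000] o=[-0.6339, -0.0885, -0.0200] → [0.4284, -0.1392, -0.2094, -0.3090, -0.9511, 0.0000]
J4: z=[-0.3090, -0.9511, 0.0000] o=[-0.7484, -0.0512, -0.7805] → [-0.2949, 0.0958, -0.0889, -0.3090, -0.9511, 0.0000]
J5: z=[0.9142, -0.2970, 0.2756] o=[-0.8611, -0.0146, -0.3672] → [0.1150, 0.0756, -0.2999, 0.9142, -0.2970, 0.2756]
q̇ = J⁺·V = [-0.8020, -0.2970, 0.2200, -0.4320, 0.2010]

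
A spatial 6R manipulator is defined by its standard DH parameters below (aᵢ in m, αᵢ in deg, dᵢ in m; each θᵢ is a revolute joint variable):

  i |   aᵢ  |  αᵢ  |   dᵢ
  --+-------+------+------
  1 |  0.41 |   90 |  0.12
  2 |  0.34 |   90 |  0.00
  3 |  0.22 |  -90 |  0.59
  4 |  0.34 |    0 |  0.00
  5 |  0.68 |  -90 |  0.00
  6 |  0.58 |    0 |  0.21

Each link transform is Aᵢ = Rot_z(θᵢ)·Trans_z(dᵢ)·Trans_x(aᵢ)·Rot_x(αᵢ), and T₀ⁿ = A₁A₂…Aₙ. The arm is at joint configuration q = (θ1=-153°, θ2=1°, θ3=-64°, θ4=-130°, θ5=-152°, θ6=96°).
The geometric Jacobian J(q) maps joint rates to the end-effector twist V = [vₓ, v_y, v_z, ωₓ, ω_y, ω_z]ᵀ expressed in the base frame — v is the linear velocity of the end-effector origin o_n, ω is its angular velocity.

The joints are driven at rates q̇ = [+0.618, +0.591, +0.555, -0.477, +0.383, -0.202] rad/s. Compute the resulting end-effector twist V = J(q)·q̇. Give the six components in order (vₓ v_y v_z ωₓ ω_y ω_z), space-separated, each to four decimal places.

0.1134 -0.3926 0.1038 -0.1802 0.3259 0.0211

o_n = [-0.0960, -0.2569, -0.0846]
J₁: ẑ×o_n = [0.2569, -0.0960, 0.0000], ω = ẑ
J2: z=[-0.4540, 0.8910, 0.0000] o=[-0.3653, -0.1861, 0.1200] → [-0.1823, -0.0929, -0.2079, -0.4540, 0.8910, 0.0000]
J3: z=[-0.0156, -0.0079, -0.9998] o=[-0.6682, -0.3405, 0.1259] → [0.0853, -0.5754, 0.0032, -0.0156, -0.0079, -0.9998]
J4: z=[-0.9997, -0.0174, 0.0157] o=[-0.6735, -0.5651, -0.4623] → [-0.0114, 0.3866, -0.2981, -0.9997, -0.0174, 0.0157]
J5: z=[-0.9997, -0.0174, 0.0157] o=[-0.6814, -0.3487, -0.7244] → [-0.0126, 0.6488, -0.0816, -0.9997, -0.0174, 0.0157]
J6: z=[-0.0139, 0.9796, 0.2004] o=[-0.6686, -0.4847, -0.0583] → [-0.0715, 0.1144, -0.5641, -0.0139, 0.9796, 0.2004]
V = J·q̇ = [0.1134, -0.3926, 0.1038, -0.1802, 0.3259, 0.0211]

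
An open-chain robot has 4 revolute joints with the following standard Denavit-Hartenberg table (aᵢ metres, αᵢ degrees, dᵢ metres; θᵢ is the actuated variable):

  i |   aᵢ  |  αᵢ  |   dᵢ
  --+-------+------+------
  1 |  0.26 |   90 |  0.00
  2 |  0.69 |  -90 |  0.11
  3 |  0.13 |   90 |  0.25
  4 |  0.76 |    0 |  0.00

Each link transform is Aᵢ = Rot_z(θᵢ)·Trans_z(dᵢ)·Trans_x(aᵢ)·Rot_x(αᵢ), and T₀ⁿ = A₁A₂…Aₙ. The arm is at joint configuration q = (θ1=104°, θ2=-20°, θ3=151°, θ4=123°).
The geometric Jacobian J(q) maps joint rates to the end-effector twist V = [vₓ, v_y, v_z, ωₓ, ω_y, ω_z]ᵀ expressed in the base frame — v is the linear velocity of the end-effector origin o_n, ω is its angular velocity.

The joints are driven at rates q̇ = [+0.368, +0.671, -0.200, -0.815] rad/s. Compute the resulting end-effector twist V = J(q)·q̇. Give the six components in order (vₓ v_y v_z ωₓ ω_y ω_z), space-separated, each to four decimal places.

-0.5694 -0.7505 1.2771 1.4491 -0.0919 0.3152

o_n = [-0.1093, 1.4622, 0.5129]
J₁: ẑ×o_n = [-1.4622, -0.1093, 0.0000], ω = ẑ
J2: z=[0.9703, 0.2419, 0.0000] o=[-0.0629, 0.2523, 0.0000] → [0.1241, -0.4977, 1.1852, 0.9703, 0.2419, 0.0000]
J3: z=[-0.0827, 0.3319, 0.9397] o=[-0.1130, 0.9080, -0.2360] → [-0.2722, 0.0654, -0.0471, -0.0827, 0.3319, 0.9397]
J4: z=[-0.9589, 0.2304, -0.1658] o=[-0.1690, 0.8721, 0.0378] → [0.2074, 0.4457, -0.5796, -0.9589, 0.2304, -0.1658]
V = J·q̇ = [-0.5694, -0.7505, 1.2771, 1.4491, -0.0919, 0.3152]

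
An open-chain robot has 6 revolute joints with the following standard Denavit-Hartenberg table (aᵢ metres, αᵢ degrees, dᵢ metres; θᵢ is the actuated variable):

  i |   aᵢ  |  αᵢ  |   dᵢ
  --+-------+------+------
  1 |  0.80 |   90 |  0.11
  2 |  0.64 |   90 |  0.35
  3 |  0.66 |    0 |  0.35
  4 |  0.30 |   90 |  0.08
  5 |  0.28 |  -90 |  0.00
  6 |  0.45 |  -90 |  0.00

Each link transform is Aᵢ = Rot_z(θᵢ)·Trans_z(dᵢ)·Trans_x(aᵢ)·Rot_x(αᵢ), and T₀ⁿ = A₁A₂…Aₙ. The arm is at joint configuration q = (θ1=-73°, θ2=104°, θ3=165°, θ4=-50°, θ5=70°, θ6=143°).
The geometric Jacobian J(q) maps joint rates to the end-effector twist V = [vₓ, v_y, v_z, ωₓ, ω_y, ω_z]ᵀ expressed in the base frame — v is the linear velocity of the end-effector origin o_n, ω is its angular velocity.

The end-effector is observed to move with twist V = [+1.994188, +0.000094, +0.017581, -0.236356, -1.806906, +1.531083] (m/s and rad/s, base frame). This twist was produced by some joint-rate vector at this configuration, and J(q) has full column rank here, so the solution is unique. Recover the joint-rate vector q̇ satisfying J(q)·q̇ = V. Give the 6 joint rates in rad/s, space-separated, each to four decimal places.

o_n = [-0.2650, -1.3688, -0.1516]
J₁: ẑ×o_n = [1.3688, -0.2650, 0.0000], ω = ẑ
J2: z=[-0.9563, -0.2924, 0.0000] o=[0.2339, -0.7650, 0.1100] → [0.0765, -0.2502, 0.4315, -0.9563, -0.2924, 0.0000]
J3: z=[0.2837, -0.9279, 0.2419] o=[-0.1461, -0.7193, 0.7310] → [0.9761, 0.2216, -0.2946, 0.2837, -0.9279, 0.2419]
J4: z=[0.2837, -0.9279, 0.2419] o=[-0.1651, -1.2415, 0.1971] → [0.3544, 0.0747, -0.1289, 0.2837, -0.9279, 0.2419]
J5: z=[-0.4683, 0.0861, 0.8794] o=[-0.3934, -1.4246, 0.0934] → [-0.0701, -0.0019, -0.0372, -0.4683, 0.0861, 0.8794]
J6: z=[0.8834, 0.0235, 0.4681] o=[-0.3989, -1.7034, 0.1178] → [-0.1630, 0.3007, 0.2925, 0.8834, 0.0235, 0.4681]
q̇ = J⁺·V = [0.5800, 0.7890, 0.9590, 0.7890, 0.4580, 0.2680]

0.5800 0.7890 0.9590 0.7890 0.4580 0.2680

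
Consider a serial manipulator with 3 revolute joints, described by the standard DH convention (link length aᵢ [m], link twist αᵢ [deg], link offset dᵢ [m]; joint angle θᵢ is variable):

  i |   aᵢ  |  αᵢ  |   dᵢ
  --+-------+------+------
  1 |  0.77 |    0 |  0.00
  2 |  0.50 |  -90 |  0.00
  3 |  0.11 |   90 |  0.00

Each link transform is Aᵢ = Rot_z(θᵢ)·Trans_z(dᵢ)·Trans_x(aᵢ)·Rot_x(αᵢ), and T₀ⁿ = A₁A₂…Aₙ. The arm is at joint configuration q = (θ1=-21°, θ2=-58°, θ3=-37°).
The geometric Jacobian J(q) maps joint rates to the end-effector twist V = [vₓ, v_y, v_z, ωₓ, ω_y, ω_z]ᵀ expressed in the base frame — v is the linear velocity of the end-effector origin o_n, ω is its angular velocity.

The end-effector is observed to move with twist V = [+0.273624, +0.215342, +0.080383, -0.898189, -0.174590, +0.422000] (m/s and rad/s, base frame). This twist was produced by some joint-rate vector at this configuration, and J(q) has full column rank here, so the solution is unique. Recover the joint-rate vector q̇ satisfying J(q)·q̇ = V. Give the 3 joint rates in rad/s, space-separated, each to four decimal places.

o_n = [0.8310, -0.8530, 0.0662]
J₁: ẑ×o_n = [0.8530, 0.8310, -0.0000], ω = ẑ
J2: z=[0.0000, 0.0000, 1.0000] o=[0.7189, -0.2759, 0.0000] → [0.5770, 0.1122, -0.0000, 0.0000, 0.0000, 1.0000]
J3: z=[0.9816, 0.1908, 0.0000] o=[0.8143, -0.7668, 0.0000] → [0.0126, -0.0650, -0.0878, 0.9816, 0.1908, 0.0000]
q̇ = J⁺·V = [0.1510, 0.2710, -0.9150]

0.1510 0.2710 -0.9150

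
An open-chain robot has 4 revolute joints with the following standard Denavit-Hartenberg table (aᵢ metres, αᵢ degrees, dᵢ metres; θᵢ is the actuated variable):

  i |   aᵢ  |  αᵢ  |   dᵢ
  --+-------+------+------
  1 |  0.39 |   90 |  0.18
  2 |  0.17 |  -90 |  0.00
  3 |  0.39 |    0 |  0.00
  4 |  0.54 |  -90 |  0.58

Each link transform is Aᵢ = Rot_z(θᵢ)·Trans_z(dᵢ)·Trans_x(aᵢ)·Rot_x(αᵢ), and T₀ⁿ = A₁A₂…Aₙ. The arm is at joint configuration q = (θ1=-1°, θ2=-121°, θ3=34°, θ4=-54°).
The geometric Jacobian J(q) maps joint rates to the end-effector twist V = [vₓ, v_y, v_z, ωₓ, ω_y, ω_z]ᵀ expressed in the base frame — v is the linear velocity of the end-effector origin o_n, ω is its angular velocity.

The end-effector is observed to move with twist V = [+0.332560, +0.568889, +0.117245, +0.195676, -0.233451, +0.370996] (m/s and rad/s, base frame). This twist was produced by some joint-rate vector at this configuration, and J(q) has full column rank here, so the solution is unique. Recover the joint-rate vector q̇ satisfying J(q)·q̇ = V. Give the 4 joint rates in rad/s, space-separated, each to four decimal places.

0.4910 0.2300 0.8470 -0.6140

o_n = [0.3723, 0.0269, -0.9765]
J₁: ẑ×o_n = [-0.0269, 0.3723, 0.0000], ω = ẑ
J2: z=[-0.0175, -0.9998, 0.0000] o=[0.3899, -0.0068, 0.1800] → [1.1564, -0.0202, -0.0183, -0.0175, -0.9998, 0.0000]
J3: z=[0.8570, -0.0150, -0.5150] o=[0.3024, -0.0053, 0.0343] → [0.0317, 0.8303, 0.0286, 0.8570, -0.0150, -0.5150]
J4: z=[0.8570, -0.0150, -0.5150] o=[0.1397, 0.2157, -0.2429] → [-0.0863, 0.5090, -0.1583, 0.8570, -0.0150, -0.5150]
q̇ = J⁺·V = [0.4910, 0.2300, 0.8470, -0.6140]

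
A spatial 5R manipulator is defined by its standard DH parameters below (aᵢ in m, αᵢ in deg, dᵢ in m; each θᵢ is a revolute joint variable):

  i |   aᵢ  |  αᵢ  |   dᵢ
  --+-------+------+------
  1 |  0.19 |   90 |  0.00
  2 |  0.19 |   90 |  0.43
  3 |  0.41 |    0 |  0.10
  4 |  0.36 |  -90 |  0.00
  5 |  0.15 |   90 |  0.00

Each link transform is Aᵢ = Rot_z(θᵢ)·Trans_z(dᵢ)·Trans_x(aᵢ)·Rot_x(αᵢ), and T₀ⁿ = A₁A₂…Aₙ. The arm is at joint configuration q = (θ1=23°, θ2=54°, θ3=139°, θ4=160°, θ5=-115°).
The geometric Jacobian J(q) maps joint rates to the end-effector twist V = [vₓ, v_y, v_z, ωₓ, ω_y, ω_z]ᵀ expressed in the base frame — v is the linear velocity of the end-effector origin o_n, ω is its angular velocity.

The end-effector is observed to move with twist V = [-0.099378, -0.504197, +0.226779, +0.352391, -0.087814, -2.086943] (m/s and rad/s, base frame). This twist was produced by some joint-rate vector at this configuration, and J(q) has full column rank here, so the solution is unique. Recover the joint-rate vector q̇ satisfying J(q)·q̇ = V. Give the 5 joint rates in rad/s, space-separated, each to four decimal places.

-0.8070 0.6980 0.4950 0.4920 -0.9890

o_n = [0.5355, -0.2502, -0.1190]
J₁: ẑ×o_n = [0.2502, 0.5355, -0.0000], ω = ẑ
J2: z=[0.3907, -0.9205, 0.0000] o=[0.1749, 0.0742, 0.0000] → [0.1095, 0.0465, 0.2052, 0.3907, -0.9205, 0.0000]
J3: z=[0.7447, 0.3161, -0.5878] o=[0.4457, -0.2779, 0.1537] → [-0.0699, 0.1503, -0.0077, 0.7447, 0.3161, -0.5878]
J4: z=[0.7447, 0.3161, -0.5878] o=[0.4579, -0.5650, -0.1554] → [0.1965, -0.0728, 0.2099, 0.7447, 0.3161, -0.5878]
J5: z=[0.6627, -0.2454, 0.7076] o=[0.4293, -0.2351, -0.0142] → [0.0364, 0.1446, 0.0161, 0.6627, -0.2454, 0.7076]
q̇ = J⁺·V = [-0.8070, 0.6980, 0.4950, 0.4920, -0.9890]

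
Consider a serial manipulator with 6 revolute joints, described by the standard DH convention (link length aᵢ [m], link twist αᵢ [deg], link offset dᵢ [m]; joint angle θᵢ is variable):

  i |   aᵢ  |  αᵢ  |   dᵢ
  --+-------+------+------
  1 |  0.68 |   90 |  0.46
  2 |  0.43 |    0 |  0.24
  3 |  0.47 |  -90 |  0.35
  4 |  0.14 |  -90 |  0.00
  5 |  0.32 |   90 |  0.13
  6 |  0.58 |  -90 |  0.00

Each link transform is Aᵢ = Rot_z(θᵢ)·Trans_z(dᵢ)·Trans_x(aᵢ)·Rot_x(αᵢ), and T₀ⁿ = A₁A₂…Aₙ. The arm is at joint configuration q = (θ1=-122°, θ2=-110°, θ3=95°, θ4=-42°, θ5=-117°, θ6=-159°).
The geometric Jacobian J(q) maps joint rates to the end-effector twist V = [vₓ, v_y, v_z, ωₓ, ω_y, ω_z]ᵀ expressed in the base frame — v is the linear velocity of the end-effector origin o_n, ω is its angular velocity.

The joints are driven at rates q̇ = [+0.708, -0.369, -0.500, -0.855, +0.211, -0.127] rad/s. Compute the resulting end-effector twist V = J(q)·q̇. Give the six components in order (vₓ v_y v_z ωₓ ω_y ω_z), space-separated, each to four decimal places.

0.6278 -0.3387 -0.4032 0.7998 -0.5130 -0.1205

o_n = [-1.2467, -0.4688, -0.2891]
J₁: ẑ×o_n = [0.4688, -1.2467, 0.0000], ω = ẑ
J2: z=[-0.8480, 0.5299, 0.0000] o=[-0.3603, -0.5767, 0.4600] → [-0.3970, -0.6353, 0.3782, -0.8480, 0.5299, 0.0000]
J3: z=[-0.8480, 0.5299, 0.0000] o=[-0.4859, -0.3248, 0.0559] → [-0.1828, -0.2926, 0.5253, -0.8480, 0.5299, 0.0000]
J4: z=[-0.1372, -0.2195, 0.9659] o=[-1.0233, -0.5243, -0.0657] → [-0.0046, -0.2464, -0.0566, -0.1372, -0.2195, 0.9659]
J5: z=[0.2877, -0.9419, -0.1732] o=[-1.1560, -0.5599, -0.0926] → [0.2008, 0.0722, -0.0592, 0.2877, -0.9419, -0.1732]
J6: z=[0.9068, 0.3261, -0.2671] o=[-1.0200, -0.7080, 0.1882] → [-0.0918, 0.4934, 0.2908, 0.9068, 0.3261, -0.2671]
V = J·q̇ = [0.6278, -0.3387, -0.4032, 0.7998, -0.5130, -0.1205]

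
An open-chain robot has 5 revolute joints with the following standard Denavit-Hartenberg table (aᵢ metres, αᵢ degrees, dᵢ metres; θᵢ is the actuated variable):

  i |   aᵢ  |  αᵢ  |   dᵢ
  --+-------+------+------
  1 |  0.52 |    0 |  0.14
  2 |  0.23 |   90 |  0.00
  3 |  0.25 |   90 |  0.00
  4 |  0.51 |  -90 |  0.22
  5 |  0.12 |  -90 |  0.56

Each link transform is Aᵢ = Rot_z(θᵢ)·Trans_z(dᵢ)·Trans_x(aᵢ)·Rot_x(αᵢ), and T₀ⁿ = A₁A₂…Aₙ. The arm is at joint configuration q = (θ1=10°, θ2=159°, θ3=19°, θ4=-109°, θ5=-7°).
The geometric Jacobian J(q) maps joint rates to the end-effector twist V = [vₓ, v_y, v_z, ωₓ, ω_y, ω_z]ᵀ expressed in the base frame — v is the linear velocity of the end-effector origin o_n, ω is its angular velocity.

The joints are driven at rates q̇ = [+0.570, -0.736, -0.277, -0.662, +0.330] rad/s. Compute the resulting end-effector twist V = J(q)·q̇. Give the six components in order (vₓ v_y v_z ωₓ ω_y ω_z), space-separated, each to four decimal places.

o_n = [-0.4703, -0.5104, 0.1053]
J₁: ẑ×o_n = [0.5104, -0.4703, 0.0000], ω = ẑ
J2: z=[0.0000, 0.0000, 1.0000] o=[0.5121, 0.0903, 0.1400] → [0.6007, -0.9824, 0.0000, 0.0000, 0.0000, 1.0000]
J3: z=[0.1908, 0.9816, 0.0000] o=[0.2863, 0.1342, 0.1400] → [-0.0341, 0.0066, 0.6198, 0.1908, 0.9816, 0.0000]
J4: z=[-0.3196, 0.0621, -0.9455] o=[0.0543, 0.1793, 0.2214] → [-0.6594, 0.4589, 0.2530, -0.3196, 0.0621, -0.9455]
J5: z=[-0.9397, -0.1490, 0.3078] o=[0.0461, -0.3104, -0.0407] → [0.0398, -0.0218, 0.1111, -0.9397, -0.1490, 0.3078]
V = J·q̇ = [0.3079, 0.1421, -0.3025, -0.1514, -0.3622, 0.5615]

0.3079 0.1421 -0.3025 -0.1514 -0.3622 0.5615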